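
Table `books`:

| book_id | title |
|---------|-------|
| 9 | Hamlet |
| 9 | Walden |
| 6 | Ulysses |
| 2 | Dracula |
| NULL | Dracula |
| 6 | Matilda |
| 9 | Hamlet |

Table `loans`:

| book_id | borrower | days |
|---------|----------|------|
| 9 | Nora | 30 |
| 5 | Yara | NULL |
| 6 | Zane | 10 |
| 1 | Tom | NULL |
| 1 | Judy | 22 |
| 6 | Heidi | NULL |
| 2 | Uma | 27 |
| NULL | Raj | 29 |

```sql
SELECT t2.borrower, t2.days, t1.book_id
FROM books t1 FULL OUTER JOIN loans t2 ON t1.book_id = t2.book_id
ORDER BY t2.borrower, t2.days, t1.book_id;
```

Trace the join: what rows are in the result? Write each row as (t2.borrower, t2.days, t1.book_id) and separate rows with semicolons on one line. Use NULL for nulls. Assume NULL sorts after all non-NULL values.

(Heidi, NULL, 6); (Heidi, NULL, 6); (Judy, 22, NULL); (Nora, 30, 9); (Nora, 30, 9); (Nora, 30, 9); (Raj, 29, NULL); (Tom, NULL, NULL); (Uma, 27, 2); (Yara, NULL, NULL); (Zane, 10, 6); (Zane, 10, 6); (NULL, NULL, NULL)

FULL OUTER JOIN keeps every row from both sides; unmatched rows get NULL for the other side's columns.
Matching on t1.book_id = t2.book_id. A NULL in a compared column never satisfies the condition.
- t1[0] book_id=9 → 1 match(es) in t2 → 1 row(s).
- t1[1] book_id=9 → 1 match(es) in t2 → 1 row(s).
- t1[2] book_id=6 → 2 match(es) in t2 → 2 row(s).
- t1[3] book_id=2 → 1 match(es) in t2 → 1 row(s).
- t1[4] book_id=NULL → no match; kept with NULLs on the t2 side.
- t1[5] book_id=6 → 2 match(es) in t2 → 2 row(s).
- t1[6] book_id=9 → 1 match(es) in t2 → 1 row(s).
- 4 t2 row(s) had no t1 match → kept, t1 columns NULL.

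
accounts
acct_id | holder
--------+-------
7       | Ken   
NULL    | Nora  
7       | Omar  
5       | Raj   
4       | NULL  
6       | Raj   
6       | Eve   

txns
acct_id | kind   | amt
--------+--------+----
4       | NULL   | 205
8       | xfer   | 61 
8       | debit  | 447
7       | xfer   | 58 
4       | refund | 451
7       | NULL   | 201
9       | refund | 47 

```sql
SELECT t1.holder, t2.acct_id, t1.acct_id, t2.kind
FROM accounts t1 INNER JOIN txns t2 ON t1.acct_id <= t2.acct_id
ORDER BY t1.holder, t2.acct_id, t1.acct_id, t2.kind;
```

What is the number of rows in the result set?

32

INNER JOIN keeps only pairs where the ON condition holds.
Matching on t1.acct_id <= t2.acct_id. A NULL in a compared column never satisfies the condition.
- t1[0] acct_id=7 → 5 match(es) in t2 → 5 row(s).
- t1[1] acct_id=NULL → no match; dropped.
- t1[2] acct_id=7 → 5 match(es) in t2 → 5 row(s).
- t1[3] acct_id=5 → 5 match(es) in t2 → 5 row(s).
- t1[4] acct_id=4 → 7 match(es) in t2 → 7 row(s).
- t1[5] acct_id=6 → 5 match(es) in t2 → 5 row(s).
- t1[6] acct_id=6 → 5 match(es) in t2 → 5 row(s).
Total: 32 rows.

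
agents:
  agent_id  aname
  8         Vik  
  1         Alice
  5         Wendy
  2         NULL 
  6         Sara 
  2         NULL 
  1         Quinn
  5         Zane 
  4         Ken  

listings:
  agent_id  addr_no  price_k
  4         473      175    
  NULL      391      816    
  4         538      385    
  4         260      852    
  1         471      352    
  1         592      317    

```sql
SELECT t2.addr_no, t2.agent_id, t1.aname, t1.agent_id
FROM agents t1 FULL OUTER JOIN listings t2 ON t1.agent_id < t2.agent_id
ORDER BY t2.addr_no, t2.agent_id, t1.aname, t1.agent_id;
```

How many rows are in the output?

FULL OUTER JOIN keeps every row from both sides; unmatched rows get NULL for the other side's columns.
Matching on t1.agent_id < t2.agent_id. A NULL in a compared column never satisfies the condition.
- agent_id=8: no t2 row matches, row kept with t2 columns NULL.
- agent_id=1: 3 matching t2 row(s), so 3 row(s) emitted.
- agent_id=5: no t2 row matches, row kept with t2 columns NULL.
- agent_id=2: 3 matching t2 row(s), so 3 row(s) emitted.
- agent_id=6: no t2 row matches, row kept with t2 columns NULL.
- agent_id=2: 3 matching t2 row(s), so 3 row(s) emitted.
- agent_id=1: 3 matching t2 row(s), so 3 row(s) emitted.
- agent_id=5: no t2 row matches, row kept with t2 columns NULL.
- agent_id=4: no t2 row matches, row kept with t2 columns NULL.
- 3 t2 row(s) had no t1 match → kept, t1 columns NULL.
Total: 12 matched + 8 padded = 20 rows.

20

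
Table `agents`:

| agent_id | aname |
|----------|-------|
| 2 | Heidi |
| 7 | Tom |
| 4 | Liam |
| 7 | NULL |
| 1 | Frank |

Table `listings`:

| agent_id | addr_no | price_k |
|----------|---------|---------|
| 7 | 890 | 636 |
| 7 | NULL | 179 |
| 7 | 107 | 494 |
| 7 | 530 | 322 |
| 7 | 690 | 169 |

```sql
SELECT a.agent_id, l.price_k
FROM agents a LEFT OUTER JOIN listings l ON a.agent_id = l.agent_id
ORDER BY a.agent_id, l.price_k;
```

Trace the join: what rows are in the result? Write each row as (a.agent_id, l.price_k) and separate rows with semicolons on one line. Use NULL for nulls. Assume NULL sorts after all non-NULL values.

(1, NULL); (2, NULL); (4, NULL); (7, 169); (7, 169); (7, 179); (7, 179); (7, 322); (7, 322); (7, 494); (7, 494); (7, 636); (7, 636)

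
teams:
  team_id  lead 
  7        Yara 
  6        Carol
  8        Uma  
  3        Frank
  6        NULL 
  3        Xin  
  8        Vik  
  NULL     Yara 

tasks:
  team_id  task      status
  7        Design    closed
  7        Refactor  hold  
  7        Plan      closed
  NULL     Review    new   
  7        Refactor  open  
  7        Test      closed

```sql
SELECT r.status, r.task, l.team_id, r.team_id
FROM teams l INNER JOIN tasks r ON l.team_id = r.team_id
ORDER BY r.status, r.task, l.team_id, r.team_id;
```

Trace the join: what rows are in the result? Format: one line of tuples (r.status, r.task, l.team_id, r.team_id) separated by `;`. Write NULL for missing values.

INNER JOIN keeps only pairs where the ON condition holds.
Matching on l.team_id = r.team_id. A NULL in a compared column never satisfies the condition.
- l row (team_id=7): matches 5 r row(s) → 5 output row(s).
- l row (team_id=6): no match → dropped.
- l row (team_id=8): no match → dropped.
- l row (team_id=3): no match → dropped.
- l row (team_id=6): no match → dropped.
- l row (team_id=3): no match → dropped.
- l row (team_id=8): no match → dropped.
- l row (team_id=NULL): no match → dropped.
After projecting and ordering:
r.status | r.task | l.team_id | r.team_id
closed | Design | 7 | 7
closed | Plan | 7 | 7
closed | Test | 7 | 7
hold | Refactor | 7 | 7
open | Refactor | 7 | 7

(closed, Design, 7, 7); (closed, Plan, 7, 7); (closed, Test, 7, 7); (hold, Refactor, 7, 7); (open, Refactor, 7, 7)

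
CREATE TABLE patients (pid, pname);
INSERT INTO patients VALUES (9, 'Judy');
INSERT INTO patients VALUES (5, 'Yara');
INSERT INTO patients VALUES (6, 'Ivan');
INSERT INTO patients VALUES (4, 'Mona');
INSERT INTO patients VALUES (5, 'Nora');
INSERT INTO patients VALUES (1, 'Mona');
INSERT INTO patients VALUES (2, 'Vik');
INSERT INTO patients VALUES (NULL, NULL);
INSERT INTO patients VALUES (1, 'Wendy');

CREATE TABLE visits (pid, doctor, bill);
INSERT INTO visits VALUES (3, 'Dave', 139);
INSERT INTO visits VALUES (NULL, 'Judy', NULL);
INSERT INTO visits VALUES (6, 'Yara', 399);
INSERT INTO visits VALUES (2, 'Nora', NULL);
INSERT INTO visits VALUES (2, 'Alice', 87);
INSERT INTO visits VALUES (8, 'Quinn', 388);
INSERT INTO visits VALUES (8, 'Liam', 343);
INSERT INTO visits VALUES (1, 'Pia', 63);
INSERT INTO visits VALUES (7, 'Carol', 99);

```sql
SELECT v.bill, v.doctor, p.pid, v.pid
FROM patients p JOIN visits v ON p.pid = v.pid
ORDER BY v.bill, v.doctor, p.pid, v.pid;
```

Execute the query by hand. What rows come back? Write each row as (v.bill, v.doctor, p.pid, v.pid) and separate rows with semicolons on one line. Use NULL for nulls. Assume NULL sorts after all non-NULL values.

(63, Pia, 1, 1); (63, Pia, 1, 1); (87, Alice, 2, 2); (399, Yara, 6, 6); (NULL, Nora, 2, 2)

INNER JOIN keeps only pairs where the ON condition holds.
Matching on p.pid = v.pid. A NULL in a compared column never satisfies the condition.
Matched pairs: 5.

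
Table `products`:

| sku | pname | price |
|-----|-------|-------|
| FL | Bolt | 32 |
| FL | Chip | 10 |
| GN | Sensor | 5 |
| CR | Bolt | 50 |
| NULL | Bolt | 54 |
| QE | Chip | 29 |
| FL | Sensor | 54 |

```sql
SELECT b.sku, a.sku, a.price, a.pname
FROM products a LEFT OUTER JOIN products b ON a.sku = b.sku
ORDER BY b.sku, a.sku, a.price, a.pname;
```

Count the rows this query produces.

13

LEFT JOIN keeps every row from `products a`; unmatched rows get NULL for `products b`'s columns.
Matching on a.sku = b.sku. A NULL in a compared column never satisfies the condition.
Matched pairs: 12; unmatched a rows kept: 1.
Total: 12 matched + 1 padded = 13 rows.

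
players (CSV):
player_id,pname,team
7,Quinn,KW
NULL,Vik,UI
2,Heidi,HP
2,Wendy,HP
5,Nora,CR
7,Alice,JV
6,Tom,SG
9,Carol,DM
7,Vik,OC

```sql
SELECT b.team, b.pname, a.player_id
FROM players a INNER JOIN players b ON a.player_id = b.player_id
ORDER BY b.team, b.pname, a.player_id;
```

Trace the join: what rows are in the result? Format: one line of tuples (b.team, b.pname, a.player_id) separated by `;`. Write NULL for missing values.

INNER JOIN keeps only pairs where the ON condition holds.
Matching on a.player_id = b.player_id. A NULL in a compared column never satisfies the condition.
- a row (player_id=7): matches 3 b row(s) → 3 output row(s).
- a row (player_id=NULL): no match → dropped.
- a row (player_id=2): matches 2 b row(s) → 2 output row(s).
- a row (player_id=2): matches 2 b row(s) → 2 output row(s).
- a row (player_id=5): matches 1 b row(s) → 1 output row(s).
- a row (player_id=7): matches 3 b row(s) → 3 output row(s).
- a row (player_id=6): matches 1 b row(s) → 1 output row(s).
- a row (player_id=9): matches 1 b row(s) → 1 output row(s).
- a row (player_id=7): matches 3 b row(s) → 3 output row(s).

(CR, Nora, 5); (DM, Carol, 9); (HP, Heidi, 2); (HP, Heidi, 2); (HP, Wendy, 2); (HP, Wendy, 2); (JV, Alice, 7); (JV, Alice, 7); (JV, Alice, 7); (KW, Quinn, 7); (KW, Quinn, 7); (KW, Quinn, 7); (OC, Vik, 7); (OC, Vik, 7); (OC, Vik, 7); (SG, Tom, 6)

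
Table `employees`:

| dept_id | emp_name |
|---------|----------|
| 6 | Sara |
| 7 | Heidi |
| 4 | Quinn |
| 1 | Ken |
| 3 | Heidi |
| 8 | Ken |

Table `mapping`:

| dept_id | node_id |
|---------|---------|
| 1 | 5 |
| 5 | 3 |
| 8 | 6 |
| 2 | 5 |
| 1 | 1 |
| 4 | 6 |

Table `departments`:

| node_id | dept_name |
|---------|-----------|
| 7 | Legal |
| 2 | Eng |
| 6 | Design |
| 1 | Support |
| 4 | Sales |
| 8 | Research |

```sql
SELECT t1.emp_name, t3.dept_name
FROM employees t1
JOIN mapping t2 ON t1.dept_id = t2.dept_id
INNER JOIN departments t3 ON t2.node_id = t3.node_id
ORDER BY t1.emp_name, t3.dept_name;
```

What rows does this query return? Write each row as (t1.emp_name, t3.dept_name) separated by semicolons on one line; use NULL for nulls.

Joins associate left-to-right: employees INNER JOIN mapping on dept_id gives 4 intermediate row(s).
Then INNER JOIN `departments t3` on node_id: keep only rows whose t2.node_id appears in t3.

(Ken, Design); (Ken, Support); (Quinn, Design)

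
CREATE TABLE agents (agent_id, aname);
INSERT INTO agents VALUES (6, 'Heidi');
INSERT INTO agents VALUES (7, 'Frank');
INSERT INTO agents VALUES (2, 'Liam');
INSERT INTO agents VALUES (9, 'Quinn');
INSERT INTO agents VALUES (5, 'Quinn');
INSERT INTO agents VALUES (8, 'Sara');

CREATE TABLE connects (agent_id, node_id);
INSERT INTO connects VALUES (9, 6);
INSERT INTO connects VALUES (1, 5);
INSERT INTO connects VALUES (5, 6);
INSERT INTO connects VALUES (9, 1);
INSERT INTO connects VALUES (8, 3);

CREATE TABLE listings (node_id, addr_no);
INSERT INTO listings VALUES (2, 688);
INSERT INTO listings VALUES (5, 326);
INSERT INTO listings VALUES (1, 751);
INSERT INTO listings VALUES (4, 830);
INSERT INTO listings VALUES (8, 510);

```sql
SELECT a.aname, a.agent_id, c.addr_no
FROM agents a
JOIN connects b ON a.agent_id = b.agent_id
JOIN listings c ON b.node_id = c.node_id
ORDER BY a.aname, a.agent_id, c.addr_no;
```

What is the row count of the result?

1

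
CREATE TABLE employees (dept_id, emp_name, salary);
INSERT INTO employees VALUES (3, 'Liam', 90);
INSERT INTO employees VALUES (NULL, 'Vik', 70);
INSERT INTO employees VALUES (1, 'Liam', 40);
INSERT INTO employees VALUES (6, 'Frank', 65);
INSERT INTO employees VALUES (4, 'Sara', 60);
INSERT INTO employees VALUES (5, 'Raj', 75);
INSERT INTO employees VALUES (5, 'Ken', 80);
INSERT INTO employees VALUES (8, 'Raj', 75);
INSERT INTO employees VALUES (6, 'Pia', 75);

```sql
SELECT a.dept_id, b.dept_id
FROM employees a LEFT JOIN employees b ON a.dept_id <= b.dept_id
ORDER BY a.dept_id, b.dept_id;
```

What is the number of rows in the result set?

39

LEFT JOIN keeps every row from `employees a`; unmatched rows get NULL for `employees b`'s columns.
Matching on a.dept_id <= b.dept_id. A NULL in a compared column never satisfies the condition.
- dept_id=3: 7 matching b row(s), so 7 row(s) emitted.
- dept_id=NULL: no b row matches, row kept with b columns NULL.
- dept_id=1: 8 matching b row(s), so 8 row(s) emitted.
- dept_id=6: 3 matching b row(s), so 3 row(s) emitted.
- dept_id=4: 6 matching b row(s), so 6 row(s) emitted.
- dept_id=5: 5 matching b row(s), so 5 row(s) emitted.
- dept_id=5: 5 matching b row(s), so 5 row(s) emitted.
- dept_id=8: 1 matching b row(s), so 1 row(s) emitted.
- dept_id=6: 3 matching b row(s), so 3 row(s) emitted.
Total: 38 matched + 1 padded = 39 rows.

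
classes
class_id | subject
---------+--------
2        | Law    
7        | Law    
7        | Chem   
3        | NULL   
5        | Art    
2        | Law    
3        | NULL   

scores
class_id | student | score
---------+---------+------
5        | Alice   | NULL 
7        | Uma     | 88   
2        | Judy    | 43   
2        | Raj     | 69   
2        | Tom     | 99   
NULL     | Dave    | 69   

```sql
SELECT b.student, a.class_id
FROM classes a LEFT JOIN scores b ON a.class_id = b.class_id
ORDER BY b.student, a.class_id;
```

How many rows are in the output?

LEFT JOIN keeps every row from `classes`; unmatched rows get NULL for `scores`'s columns.
Matching on a.class_id = b.class_id. A NULL in a compared column never satisfies the condition.
- a row (class_id=2): matches 3 b row(s) → 3 output row(s).
- a row (class_id=7): matches 1 b row(s) → 1 output row(s).
- a row (class_id=7): matches 1 b row(s) → 1 output row(s).
- a row (class_id=3): no match → kept, b columns NULL.
- a row (class_id=5): matches 1 b row(s) → 1 output row(s).
- a row (class_id=2): matches 3 b row(s) → 3 output row(s).
- a row (class_id=3): no match → kept, b columns NULL.
Total: 9 matched + 2 padded = 11 rows.

11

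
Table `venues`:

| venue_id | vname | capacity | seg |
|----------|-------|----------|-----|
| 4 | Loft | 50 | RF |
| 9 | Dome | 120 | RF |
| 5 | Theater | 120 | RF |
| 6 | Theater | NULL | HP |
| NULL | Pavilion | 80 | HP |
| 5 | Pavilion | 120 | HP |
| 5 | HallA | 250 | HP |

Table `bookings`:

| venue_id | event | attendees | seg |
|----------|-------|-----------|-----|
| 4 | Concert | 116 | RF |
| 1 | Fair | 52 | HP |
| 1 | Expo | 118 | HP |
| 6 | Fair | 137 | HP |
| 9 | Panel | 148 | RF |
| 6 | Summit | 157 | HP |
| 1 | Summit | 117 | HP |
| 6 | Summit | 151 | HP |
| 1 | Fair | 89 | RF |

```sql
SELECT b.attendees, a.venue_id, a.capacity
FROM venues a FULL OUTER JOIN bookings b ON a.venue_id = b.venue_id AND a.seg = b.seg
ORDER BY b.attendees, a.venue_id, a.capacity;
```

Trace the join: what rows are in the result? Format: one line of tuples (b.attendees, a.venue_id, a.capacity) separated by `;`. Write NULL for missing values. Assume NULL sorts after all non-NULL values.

(52, NULL, NULL); (89, NULL, NULL); (116, 4, 50); (117, NULL, NULL); (118, NULL, NULL); (137, 6, NULL); (148, 9, 120); (151, 6, NULL); (157, 6, NULL); (NULL, 5, 120); (NULL, 5, 120); (NULL, 5, 250); (NULL, NULL, 80)

FULL OUTER JOIN keeps every row from both sides; unmatched rows get NULL for the other side's columns.
Matching on a.venue_id = b.venue_id AND a.seg = b.seg. A NULL in a compared column never satisfies the condition.
- venue_id=4, seg=RF: 1 matching b row(s), so 1 row(s) emitted.
- venue_id=9, seg=RF: 1 matching b row(s), so 1 row(s) emitted.
- venue_id=5, seg=RF: no b row matches, row kept with b columns NULL.
- venue_id=6, seg=HP: 3 matching b row(s), so 3 row(s) emitted.
- venue_id=NULL, seg=HP: no b row matches, row kept with b columns NULL.
- venue_id=5, seg=HP: no b row matches, row kept with b columns NULL.
- venue_id=5, seg=HP: no b row matches, row kept with b columns NULL.
- plus 4 unmatched b row(s), each kept with NULL a columns.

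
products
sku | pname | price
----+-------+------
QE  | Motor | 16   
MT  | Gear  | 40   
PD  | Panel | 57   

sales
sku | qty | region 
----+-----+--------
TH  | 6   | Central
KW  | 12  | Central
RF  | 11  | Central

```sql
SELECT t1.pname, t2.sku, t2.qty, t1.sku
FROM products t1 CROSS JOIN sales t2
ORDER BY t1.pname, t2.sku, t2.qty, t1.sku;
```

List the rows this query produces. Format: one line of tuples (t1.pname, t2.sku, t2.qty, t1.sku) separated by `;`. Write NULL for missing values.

CROSS JOIN pairs every row of `products` with every row of `sales`: 3 × 3 = 9 rows.

(Gear, KW, 12, MT); (Gear, RF, 11, MT); (Gear, TH, 6, MT); (Motor, KW, 12, QE); (Motor, RF, 11, QE); (Motor, TH, 6, QE); (Panel, KW, 12, PD); (Panel, RF, 11, PD); (Panel, TH, 6, PD)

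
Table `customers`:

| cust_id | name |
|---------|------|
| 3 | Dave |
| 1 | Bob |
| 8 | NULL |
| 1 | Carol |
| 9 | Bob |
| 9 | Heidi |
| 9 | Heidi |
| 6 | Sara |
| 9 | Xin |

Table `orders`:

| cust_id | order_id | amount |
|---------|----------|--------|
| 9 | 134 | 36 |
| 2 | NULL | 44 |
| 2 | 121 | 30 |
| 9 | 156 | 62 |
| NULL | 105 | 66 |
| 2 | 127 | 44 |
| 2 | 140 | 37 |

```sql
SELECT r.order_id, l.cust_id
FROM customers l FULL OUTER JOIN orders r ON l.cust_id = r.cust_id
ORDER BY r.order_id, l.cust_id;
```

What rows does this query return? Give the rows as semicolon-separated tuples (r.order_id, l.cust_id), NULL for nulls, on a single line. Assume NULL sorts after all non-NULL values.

(105, NULL); (121, NULL); (127, NULL); (134, 9); (134, 9); (134, 9); (134, 9); (140, NULL); (156, 9); (156, 9); (156, 9); (156, 9); (NULL, 1); (NULL, 1); (NULL, 3); (NULL, 6); (NULL, 8); (NULL, NULL)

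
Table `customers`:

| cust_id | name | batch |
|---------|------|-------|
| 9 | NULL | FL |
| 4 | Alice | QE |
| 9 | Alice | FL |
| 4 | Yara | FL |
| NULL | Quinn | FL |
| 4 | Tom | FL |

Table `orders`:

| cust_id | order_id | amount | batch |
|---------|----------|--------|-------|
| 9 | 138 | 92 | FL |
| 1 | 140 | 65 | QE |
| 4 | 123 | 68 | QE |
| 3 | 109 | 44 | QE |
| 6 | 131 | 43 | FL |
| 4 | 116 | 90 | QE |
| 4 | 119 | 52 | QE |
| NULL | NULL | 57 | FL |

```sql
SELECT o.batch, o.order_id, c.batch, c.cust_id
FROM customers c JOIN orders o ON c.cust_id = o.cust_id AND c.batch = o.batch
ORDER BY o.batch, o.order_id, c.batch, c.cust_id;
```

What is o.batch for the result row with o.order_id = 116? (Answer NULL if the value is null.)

QE

INNER JOIN keeps only pairs where the ON condition holds.
Matching on c.cust_id = o.cust_id AND c.batch = o.batch. A NULL in a compared column never satisfies the condition.
Matched pairs: 5.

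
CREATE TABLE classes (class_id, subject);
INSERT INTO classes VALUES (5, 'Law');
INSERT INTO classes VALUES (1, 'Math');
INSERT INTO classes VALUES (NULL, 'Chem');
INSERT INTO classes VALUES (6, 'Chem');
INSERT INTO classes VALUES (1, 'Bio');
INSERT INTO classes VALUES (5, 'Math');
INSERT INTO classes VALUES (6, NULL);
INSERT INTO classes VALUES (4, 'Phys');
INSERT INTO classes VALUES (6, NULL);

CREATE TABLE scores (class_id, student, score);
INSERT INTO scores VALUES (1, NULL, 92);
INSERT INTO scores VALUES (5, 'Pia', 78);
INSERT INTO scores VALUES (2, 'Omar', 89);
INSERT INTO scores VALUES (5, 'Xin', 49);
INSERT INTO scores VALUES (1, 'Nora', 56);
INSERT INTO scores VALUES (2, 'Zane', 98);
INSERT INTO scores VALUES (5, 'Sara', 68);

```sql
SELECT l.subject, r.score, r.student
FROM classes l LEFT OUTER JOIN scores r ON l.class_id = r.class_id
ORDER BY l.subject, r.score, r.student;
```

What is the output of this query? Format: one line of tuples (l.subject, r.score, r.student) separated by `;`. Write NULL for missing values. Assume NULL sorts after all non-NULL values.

(Bio, 56, Nora); (Bio, 92, NULL); (Chem, NULL, NULL); (Chem, NULL, NULL); (Law, 49, Xin); (Law, 68, Sara); (Law, 78, Pia); (Math, 49, Xin); (Math, 56, Nora); (Math, 68, Sara); (Math, 78, Pia); (Math, 92, NULL); (Phys, NULL, NULL); (NULL, NULL, NULL); (NULL, NULL, NULL)

LEFT JOIN keeps every row from `classes`; unmatched rows get NULL for `scores`'s columns.
Matching on l.class_id = r.class_id. A NULL in a compared column never satisfies the condition.
Matched pairs: 10; unmatched l rows kept: 5.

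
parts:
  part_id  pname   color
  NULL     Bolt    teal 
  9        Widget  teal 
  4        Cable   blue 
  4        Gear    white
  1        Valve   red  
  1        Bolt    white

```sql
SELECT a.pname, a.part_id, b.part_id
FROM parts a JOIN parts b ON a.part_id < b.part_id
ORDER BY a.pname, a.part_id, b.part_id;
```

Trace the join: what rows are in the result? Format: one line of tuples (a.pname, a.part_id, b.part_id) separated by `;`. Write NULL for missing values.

(Bolt, 1, 4); (Bolt, 1, 4); (Bolt, 1, 9); (Cable, 4, 9); (Gear, 4, 9); (Valve, 1, 4); (Valve, 1, 4); (Valve, 1, 9)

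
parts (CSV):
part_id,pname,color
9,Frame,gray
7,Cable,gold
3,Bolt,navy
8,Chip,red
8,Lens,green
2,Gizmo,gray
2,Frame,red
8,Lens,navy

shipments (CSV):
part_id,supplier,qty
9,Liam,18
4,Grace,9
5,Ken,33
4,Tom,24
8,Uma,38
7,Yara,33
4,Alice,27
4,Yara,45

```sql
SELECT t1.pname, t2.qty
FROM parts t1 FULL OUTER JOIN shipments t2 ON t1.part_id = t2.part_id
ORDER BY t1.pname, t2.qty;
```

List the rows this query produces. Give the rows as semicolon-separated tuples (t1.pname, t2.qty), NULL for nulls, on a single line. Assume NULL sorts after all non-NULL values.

(Bolt, NULL); (Cable, 33); (Chip, 38); (Frame, 18); (Frame, NULL); (Gizmo, NULL); (Lens, 38); (Lens, 38); (NULL, 9); (NULL, 24); (NULL, 27); (NULL, 33); (NULL, 45)

FULL OUTER JOIN keeps every row from both sides; unmatched rows get NULL for the other side's columns.
Matching on t1.part_id = t2.part_id.
Matched pairs: 5; unmatched t1 rows kept: 3; unmatched t2 rows kept: 5.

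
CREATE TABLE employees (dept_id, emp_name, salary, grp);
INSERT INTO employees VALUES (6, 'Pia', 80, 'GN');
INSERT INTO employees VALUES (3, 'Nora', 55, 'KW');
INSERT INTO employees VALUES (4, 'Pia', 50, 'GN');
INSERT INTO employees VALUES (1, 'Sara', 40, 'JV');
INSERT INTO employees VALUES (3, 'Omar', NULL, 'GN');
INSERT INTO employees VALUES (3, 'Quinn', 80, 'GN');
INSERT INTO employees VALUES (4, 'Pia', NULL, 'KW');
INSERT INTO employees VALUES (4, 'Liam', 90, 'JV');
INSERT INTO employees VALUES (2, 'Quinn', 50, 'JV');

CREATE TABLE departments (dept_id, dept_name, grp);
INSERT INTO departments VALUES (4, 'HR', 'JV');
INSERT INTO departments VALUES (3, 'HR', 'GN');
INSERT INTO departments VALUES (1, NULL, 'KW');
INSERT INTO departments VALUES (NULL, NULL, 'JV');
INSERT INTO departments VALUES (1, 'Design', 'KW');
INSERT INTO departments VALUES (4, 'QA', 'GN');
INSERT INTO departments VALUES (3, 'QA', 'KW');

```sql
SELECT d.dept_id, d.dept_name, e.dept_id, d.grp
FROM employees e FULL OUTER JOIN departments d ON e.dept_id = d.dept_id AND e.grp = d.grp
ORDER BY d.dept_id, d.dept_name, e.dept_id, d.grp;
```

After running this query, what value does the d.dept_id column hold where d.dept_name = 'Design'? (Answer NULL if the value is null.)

1

FULL OUTER JOIN keeps every row from both sides; unmatched rows get NULL for the other side's columns.
Matching on e.dept_id = d.dept_id AND e.grp = d.grp. A NULL in a compared column never satisfies the condition.
- e row (dept_id=6, grp=GN): no match → kept, d columns NULL.
- e row (dept_id=3, grp=KW): matches 1 d row(s) → 1 output row(s).
- e row (dept_id=4, grp=GN): matches 1 d row(s) → 1 output row(s).
- e row (dept_id=1, grp=JV): no match → kept, d columns NULL.
- e row (dept_id=3, grp=GN): matches 1 d row(s) → 1 output row(s).
- e row (dept_id=3, grp=GN): matches 1 d row(s) → 1 output row(s).
- e row (dept_id=4, grp=KW): no match → kept, d columns NULL.
- e row (dept_id=4, grp=JV): matches 1 d row(s) → 1 output row(s).
- e row (dept_id=2, grp=JV): no match → kept, d columns NULL.
- 3 d row(s) had no e match → kept, e columns NULL.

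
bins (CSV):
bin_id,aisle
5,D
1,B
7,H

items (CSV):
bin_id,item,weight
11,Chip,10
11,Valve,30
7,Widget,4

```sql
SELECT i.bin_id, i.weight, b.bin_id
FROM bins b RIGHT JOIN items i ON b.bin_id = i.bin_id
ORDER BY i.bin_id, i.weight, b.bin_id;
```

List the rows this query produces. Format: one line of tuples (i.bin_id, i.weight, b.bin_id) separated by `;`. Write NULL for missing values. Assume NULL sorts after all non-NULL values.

(7, 4, 7); (11, 10, NULL); (11, 30, NULL)

RIGHT JOIN keeps every row from `items`; unmatched rows get NULL for `bins`'s columns.
Matching on b.bin_id = i.bin_id.
Matched pairs: 1; unmatched i rows kept: 2.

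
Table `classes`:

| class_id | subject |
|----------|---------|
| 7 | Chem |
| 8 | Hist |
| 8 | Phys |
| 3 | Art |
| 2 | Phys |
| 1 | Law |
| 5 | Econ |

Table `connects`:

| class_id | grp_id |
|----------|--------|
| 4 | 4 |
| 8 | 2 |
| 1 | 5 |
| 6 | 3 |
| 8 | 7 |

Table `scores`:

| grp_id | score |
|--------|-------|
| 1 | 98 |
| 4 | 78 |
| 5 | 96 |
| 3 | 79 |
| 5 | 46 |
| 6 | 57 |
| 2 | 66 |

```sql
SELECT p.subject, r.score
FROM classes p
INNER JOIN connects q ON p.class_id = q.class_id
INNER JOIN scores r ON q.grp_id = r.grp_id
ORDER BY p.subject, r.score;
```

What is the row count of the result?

Step 1 — p INNER JOIN q on class_id → 5 row(s).
Then INNER JOIN `scores r` on grp_id: keep only rows whose q.grp_id appears in r.
Result: 4 row(s).

4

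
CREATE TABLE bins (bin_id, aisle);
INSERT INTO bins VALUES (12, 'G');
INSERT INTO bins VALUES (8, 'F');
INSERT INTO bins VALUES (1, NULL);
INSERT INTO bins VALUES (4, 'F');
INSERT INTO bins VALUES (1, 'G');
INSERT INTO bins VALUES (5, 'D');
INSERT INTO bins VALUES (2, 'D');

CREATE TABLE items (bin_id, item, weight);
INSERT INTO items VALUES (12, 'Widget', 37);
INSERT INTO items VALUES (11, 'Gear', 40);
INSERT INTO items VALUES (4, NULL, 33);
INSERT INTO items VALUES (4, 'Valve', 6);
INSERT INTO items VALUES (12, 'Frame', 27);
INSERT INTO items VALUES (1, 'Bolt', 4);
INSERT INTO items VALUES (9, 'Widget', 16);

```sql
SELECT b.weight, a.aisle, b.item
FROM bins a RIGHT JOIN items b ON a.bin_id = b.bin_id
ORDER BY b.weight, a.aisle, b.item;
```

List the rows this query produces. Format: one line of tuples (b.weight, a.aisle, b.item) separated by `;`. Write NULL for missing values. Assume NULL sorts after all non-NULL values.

(4, G, Bolt); (4, NULL, Bolt); (6, F, Valve); (16, NULL, Widget); (27, G, Frame); (33, F, NULL); (37, G, Widget); (40, NULL, Gear)

RIGHT JOIN keeps every row from `items`; unmatched rows get NULL for `bins`'s columns.
Matching on a.bin_id = b.bin_id.
- bin_id=12: 2 matching b row(s), so 2 row(s) emitted.
- bin_id=8: no matching b row.
- bin_id=1: 1 matching b row(s), so 1 row(s) emitted.
- bin_id=4: 2 matching b row(s), so 2 row(s) emitted.
- bin_id=1: 1 matching b row(s), so 1 row(s) emitted.
- bin_id=5: no matching b row.
- bin_id=2: no matching b row.
- 2 b row(s) had no a match → kept, a columns NULL.
After projecting and ordering:
b.weight | a.aisle | b.item
4 | G | Bolt
4 | NULL | Bolt
6 | F | Valve
16 | NULL | Widget
27 | G | Frame
33 | F | NULL
37 | G | Widget
40 | NULL | Gear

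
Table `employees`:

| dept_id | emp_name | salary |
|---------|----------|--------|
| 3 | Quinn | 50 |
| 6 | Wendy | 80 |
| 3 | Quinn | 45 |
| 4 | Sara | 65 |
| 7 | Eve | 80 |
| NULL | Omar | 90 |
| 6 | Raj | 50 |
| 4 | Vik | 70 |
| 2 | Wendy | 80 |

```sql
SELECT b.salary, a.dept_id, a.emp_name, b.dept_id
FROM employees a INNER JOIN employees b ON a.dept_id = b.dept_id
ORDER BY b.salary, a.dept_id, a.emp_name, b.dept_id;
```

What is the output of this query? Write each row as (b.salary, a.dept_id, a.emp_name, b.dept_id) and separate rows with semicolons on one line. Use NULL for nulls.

(45, 3, Quinn, 3); (45, 3, Quinn, 3); (50, 3, Quinn, 3); (50, 3, Quinn, 3); (50, 6, Raj, 6); (50, 6, Wendy, 6); (65, 4, Sara, 4); (65, 4, Vik, 4); (70, 4, Sara, 4); (70, 4, Vik, 4); (80, 2, Wendy, 2); (80, 6, Raj, 6); (80, 6, Wendy, 6); (80, 7, Eve, 7)

INNER JOIN keeps only pairs where the ON condition holds.
Matching on a.dept_id = b.dept_id. A NULL in a compared column never satisfies the condition.
- a row (dept_id=3): matches 2 b row(s) → 2 output row(s).
- a row (dept_id=6): matches 2 b row(s) → 2 output row(s).
- a row (dept_id=3): matches 2 b row(s) → 2 output row(s).
- a row (dept_id=4): matches 2 b row(s) → 2 output row(s).
- a row (dept_id=7): matches 1 b row(s) → 1 output row(s).
- a row (dept_id=NULL): no match → dropped.
- a row (dept_id=6): matches 2 b row(s) → 2 output row(s).
- a row (dept_id=4): matches 2 b row(s) → 2 output row(s).
- a row (dept_id=2): matches 1 b row(s) → 1 output row(s).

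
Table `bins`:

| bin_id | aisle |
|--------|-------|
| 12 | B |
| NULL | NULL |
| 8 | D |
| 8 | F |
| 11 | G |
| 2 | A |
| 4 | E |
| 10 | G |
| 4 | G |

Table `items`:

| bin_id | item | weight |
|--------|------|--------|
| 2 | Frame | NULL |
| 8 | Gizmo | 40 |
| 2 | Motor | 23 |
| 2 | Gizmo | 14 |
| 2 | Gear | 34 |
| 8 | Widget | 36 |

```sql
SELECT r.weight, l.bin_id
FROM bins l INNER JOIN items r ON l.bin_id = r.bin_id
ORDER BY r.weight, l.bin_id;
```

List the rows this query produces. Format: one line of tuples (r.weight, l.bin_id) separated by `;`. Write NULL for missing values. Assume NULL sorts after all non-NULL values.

(14, 2); (23, 2); (34, 2); (36, 8); (36, 8); (40, 8); (40, 8); (NULL, 2)

INNER JOIN keeps only pairs where the ON condition holds.
Matching on l.bin_id = r.bin_id. A NULL in a compared column never satisfies the condition.
Matched pairs: 8.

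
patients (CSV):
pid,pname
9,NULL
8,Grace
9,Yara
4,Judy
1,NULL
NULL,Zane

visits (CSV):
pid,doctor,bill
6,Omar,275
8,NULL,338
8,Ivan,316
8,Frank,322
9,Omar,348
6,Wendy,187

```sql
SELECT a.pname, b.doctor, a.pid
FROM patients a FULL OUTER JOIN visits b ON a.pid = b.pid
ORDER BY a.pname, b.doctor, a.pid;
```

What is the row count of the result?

10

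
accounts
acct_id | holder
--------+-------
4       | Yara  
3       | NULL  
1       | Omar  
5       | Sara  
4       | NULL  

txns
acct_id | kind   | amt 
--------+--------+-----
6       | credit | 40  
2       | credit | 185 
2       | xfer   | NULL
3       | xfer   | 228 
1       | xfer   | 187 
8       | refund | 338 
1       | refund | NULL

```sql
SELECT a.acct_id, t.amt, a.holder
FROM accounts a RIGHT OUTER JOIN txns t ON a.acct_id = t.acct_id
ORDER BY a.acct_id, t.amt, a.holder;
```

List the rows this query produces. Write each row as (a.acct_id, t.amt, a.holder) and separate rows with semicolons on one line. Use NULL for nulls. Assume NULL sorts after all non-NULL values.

(1, 187, Omar); (1, NULL, Omar); (3, 228, NULL); (NULL, 40, NULL); (NULL, 185, NULL); (NULL, 338, NULL); (NULL, NULL, NULL)

RIGHT JOIN keeps every row from `txns`; unmatched rows get NULL for `accounts`'s columns.
Matching on a.acct_id = t.acct_id.
Matched pairs: 3; unmatched t rows kept: 4.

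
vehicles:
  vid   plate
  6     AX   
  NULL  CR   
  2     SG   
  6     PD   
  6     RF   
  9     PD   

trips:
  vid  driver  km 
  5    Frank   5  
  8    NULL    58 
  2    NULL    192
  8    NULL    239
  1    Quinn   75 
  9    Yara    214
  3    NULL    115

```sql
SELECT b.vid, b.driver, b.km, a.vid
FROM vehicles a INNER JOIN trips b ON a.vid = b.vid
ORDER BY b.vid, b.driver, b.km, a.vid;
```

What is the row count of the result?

2

INNER JOIN keeps only pairs where the ON condition holds.
Matching on a.vid = b.vid. A NULL in a compared column never satisfies the condition.
Matched pairs: 2.
Total: 2 rows.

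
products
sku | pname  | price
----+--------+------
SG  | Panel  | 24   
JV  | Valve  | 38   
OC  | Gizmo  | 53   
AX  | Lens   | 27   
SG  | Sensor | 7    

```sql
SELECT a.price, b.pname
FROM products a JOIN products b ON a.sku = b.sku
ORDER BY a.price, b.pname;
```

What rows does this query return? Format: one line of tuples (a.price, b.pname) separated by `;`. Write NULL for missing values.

INNER JOIN keeps only pairs where the ON condition holds.
Matching on a.sku = b.sku.
- a row (sku=SG): matches 2 b row(s) → 2 output row(s).
- a row (sku=JV): matches 1 b row(s) → 1 output row(s).
- a row (sku=OC): matches 1 b row(s) → 1 output row(s).
- a row (sku=AX): matches 1 b row(s) → 1 output row(s).
- a row (sku=SG): matches 2 b row(s) → 2 output row(s).
After projecting and ordering:
a.price | b.pname
7 | Panel
7 | Sensor
24 | Panel
24 | Sensor
27 | Lens
38 | Valve
53 | Gizmo

(7, Panel); (7, Sensor); (24, Panel); (24, Sensor); (27, Lens); (38, Valve); (53, Gizmo)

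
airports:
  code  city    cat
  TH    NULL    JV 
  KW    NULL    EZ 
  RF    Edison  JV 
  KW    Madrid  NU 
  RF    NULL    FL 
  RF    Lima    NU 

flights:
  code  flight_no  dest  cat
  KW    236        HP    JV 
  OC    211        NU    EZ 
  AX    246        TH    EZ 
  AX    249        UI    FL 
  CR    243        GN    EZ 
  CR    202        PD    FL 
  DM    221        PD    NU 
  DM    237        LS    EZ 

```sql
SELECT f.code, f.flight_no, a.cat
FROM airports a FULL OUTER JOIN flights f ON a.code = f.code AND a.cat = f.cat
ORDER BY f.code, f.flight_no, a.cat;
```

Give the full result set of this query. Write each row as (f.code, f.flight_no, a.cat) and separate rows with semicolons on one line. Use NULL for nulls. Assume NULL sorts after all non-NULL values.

(AX, 246, NULL); (AX, 249, NULL); (CR, 202, NULL); (CR, 243, NULL); (DM, 221, NULL); (DM, 237, NULL); (KW, 236, NULL); (OC, 211, NULL); (NULL, NULL, EZ); (NULL, NULL, FL); (NULL, NULL, JV); (NULL, NULL, JV); (NULL, NULL, NU); (NULL, NULL, NU)

FULL OUTER JOIN keeps every row from both sides; unmatched rows get NULL for the other side's columns.
Matching on a.code = f.code AND a.cat = f.cat.
- a row (code=TH, cat=JV): no match → kept, f columns NULL.
- a row (code=KW, cat=EZ): no match → kept, f columns NULL.
- a row (code=RF, cat=JV): no match → kept, f columns NULL.
- a row (code=KW, cat=NU): no match → kept, f columns NULL.
- a row (code=RF, cat=FL): no match → kept, f columns NULL.
- a row (code=RF, cat=NU): no match → kept, f columns NULL.
- 8 row(s) from f found no a partner → padded with NULL.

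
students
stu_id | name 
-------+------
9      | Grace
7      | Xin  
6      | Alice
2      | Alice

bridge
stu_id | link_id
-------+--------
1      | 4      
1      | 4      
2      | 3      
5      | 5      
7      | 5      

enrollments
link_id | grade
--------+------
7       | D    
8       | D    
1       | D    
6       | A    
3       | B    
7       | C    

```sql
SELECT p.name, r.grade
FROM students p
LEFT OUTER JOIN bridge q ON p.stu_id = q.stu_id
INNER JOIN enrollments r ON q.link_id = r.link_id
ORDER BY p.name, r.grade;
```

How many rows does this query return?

Evaluate left to right. First `students p LEFT JOIN bridge q` on stu_id: 4 row(s).
Then INNER JOIN `enrollments r` on link_id: keep only rows whose q.link_id appears in r.
Result: 1 row(s).

1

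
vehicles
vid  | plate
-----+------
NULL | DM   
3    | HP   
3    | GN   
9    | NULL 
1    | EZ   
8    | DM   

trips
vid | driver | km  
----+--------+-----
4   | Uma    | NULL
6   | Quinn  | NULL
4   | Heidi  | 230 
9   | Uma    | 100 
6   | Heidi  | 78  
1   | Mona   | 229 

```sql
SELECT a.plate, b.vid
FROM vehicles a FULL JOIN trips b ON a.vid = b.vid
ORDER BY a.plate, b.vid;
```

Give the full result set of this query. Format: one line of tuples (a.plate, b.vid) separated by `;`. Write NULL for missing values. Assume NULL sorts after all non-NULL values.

(DM, NULL); (DM, NULL); (EZ, 1); (GN, NULL); (HP, NULL); (NULL, 4); (NULL, 4); (NULL, 6); (NULL, 6); (NULL, 9)

FULL OUTER JOIN keeps every row from both sides; unmatched rows get NULL for the other side's columns.
Matching on a.vid = b.vid. A NULL in a compared column never satisfies the condition.
Matched pairs: 2; unmatched a rows kept: 4; unmatched b rows kept: 4.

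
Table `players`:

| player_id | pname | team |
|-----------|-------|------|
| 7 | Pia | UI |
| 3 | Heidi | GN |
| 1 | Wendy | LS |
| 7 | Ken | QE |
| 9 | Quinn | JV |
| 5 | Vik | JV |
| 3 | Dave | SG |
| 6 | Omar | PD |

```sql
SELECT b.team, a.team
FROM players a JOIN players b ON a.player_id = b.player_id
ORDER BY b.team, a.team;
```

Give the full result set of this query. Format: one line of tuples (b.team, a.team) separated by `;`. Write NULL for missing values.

(GN, GN); (GN, SG); (JV, JV); (JV, JV); (LS, LS); (PD, PD); (QE, QE); (QE, UI); (SG, GN); (SG, SG); (UI, QE); (UI, UI)

INNER JOIN keeps only pairs where the ON condition holds.
Matching on a.player_id = b.player_id.
Matched pairs: 12.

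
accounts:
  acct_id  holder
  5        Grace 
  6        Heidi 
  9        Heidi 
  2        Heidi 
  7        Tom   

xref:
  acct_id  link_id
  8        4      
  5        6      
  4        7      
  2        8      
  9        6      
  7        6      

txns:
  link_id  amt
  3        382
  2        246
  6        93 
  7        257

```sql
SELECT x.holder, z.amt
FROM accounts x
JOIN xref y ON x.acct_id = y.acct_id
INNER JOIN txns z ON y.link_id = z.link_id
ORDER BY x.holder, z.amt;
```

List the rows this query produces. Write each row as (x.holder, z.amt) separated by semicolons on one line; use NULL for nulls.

Step 1 — x INNER JOIN y on acct_id → 4 row(s).
Then INNER JOIN `txns z` on link_id: keep only rows whose y.link_id appears in z.

(Grace, 93); (Heidi, 93); (Tom, 93)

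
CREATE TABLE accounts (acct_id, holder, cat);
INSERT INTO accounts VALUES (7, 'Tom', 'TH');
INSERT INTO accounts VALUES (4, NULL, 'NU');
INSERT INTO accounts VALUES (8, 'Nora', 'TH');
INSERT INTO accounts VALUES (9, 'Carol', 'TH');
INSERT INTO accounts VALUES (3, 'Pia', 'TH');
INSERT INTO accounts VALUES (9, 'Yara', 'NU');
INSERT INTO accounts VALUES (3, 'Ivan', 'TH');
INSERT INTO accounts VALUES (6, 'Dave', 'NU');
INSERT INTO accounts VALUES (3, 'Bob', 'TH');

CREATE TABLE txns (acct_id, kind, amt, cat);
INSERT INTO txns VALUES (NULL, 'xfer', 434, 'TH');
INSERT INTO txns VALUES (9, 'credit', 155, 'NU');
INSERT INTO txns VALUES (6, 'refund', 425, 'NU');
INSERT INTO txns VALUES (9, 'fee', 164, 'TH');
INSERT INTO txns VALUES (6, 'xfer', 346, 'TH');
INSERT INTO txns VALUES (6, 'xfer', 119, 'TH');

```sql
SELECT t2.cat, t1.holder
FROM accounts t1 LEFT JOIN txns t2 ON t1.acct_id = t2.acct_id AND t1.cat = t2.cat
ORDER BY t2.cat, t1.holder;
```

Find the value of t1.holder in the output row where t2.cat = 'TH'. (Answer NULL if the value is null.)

Carol

LEFT JOIN keeps every row from `accounts`; unmatched rows get NULL for `txns`'s columns.
Matching on t1.acct_id = t2.acct_id AND t1.cat = t2.cat. A NULL in a compared column never satisfies the condition.
- t1 (acct_id=7, cat=TH) has no partner → padded with NULL.
- t1 (acct_id=4, cat=NU) has no partner → padded with NULL.
- t1 (acct_id=8, cat=TH) has no partner → padded with NULL.
- t1 (acct_id=9, cat=TH) pairs with 1 row(s) of t2.
- t1 (acct_id=3, cat=TH) has no partner → padded with NULL.
- t1 (acct_id=9, cat=NU) pairs with 1 row(s) of t2.
- t1 (acct_id=3, cat=TH) has no partner → padded with NULL.
- t1 (acct_id=6, cat=NU) pairs with 1 row(s) of t2.
- t1 (acct_id=3, cat=TH) has no partner → padded with NULL.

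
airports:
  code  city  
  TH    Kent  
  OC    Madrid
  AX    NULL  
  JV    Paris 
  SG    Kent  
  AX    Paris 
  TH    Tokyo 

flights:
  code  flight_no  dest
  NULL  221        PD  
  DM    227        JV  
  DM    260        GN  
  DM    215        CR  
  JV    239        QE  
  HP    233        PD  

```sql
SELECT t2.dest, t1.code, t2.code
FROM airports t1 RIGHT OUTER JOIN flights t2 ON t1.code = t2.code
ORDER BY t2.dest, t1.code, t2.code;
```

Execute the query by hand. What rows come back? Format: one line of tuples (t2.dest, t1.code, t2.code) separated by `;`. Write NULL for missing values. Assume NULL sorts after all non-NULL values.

(CR, NULL, DM); (GN, NULL, DM); (JV, NULL, DM); (PD, NULL, HP); (PD, NULL, NULL); (QE, JV, JV)

RIGHT JOIN keeps every row from `flights`; unmatched rows get NULL for `airports`'s columns.
Matching on t1.code = t2.code. A NULL in a compared column never satisfies the condition.
Matched pairs: 1; unmatched t2 rows kept: 5.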